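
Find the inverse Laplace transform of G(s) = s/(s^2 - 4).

cosh(2*t)

Since L{cosh(2t)} = s/(s^2 - 4), the inverse is cosh(2*t).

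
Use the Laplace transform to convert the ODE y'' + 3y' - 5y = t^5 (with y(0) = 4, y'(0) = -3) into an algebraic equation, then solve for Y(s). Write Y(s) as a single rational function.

Transform both sides with L{·}.
Using L{y''} = s^2 Y - s·y(0) - y'(0) and L{y'} = sY - y(0), with y(0) = 4, y'(0) = -3, the left side becomes (s^2 + 3*s - 5)Y - (4*s + 9).
The right side is L{t^5} = 120/s^6.
So (s^2 + 3*s - 5)Y = 120/s^6 + (4*s + 9).
Solve for Y(s) and write it as one ratio of polynomials.

Y(s) = (4*s^7 + 9*s^6 + 120)/(s^8 + 3*s^7 - 5*s^6)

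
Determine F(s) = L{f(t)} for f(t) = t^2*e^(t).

F(s) = 2/(s - 1)^3

L{e^(t)} = 1/(s - 1).
Then apply L{t^2·g(t)} = (-1)^2 d^2/ds^2[G(s)] with G(s) = 1/(s - 1):
differentiating 2 times and applying the sign gives 2/(s - 1)^3.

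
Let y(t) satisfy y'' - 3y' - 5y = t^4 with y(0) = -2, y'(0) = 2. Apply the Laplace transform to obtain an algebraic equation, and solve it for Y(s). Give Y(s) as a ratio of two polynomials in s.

Laplace-transform each side.
The derivative rules (L{y''} = s^2 Y - s·y(0) - y'(0) and L{y'} = sY - y(0), with y(0) = -2, y'(0) = 2) turn the left side into (s^2 - 3*s - 5)Y - (-2*s + 8).
The right side is L{t^4} = 24/s^5.
So (s^2 - 3*s - 5)Y = 24/s^5 + (-2*s + 8).
Divide through and combine into a single rational function.

Y(s) = (-2*s^6 + 8*s^5 + 24)/(s^7 - 3*s^6 - 5*s^5)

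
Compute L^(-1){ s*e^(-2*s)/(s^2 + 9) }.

Heaviside(t - 2)*(cos(3*t - 6))

The factor e^(-2s) signals a time shift by c = 2 (second shifting theorem).
L{cos(3t)} = s/(s^2 + 9), so L^-1{s/(s^2 + 9)} = cos(3*t).
Hence the inverse is u(t - 2) times that function evaluated at t - 2.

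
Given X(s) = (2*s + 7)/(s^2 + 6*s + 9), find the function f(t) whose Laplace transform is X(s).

f(t) = t*exp(-3*t) + 2*exp(-3*t)

Factor the denominator: s^2 + 6*s + 9 = (s + 3)^2.
Partial fraction decomposition gives [2/(s + 3)] + [(s + 3)^(-2)].
Invert each term: 2/(s + 3) ↔ 2e^(-3t); 1/(s + 3)^2 ↔ t·e^(-3t).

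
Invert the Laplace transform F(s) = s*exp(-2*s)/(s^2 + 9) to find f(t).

The factor e^(-2s) signals a time shift by c = 2 (second shifting theorem).
L{cos(3t)} = s/(s^2 + 9), so L^-1{s/(s^2 + 9)} = cos(3*t).
Hence the inverse is u(t - 2) times that function evaluated at t - 2.

f(t) = Heaviside(t - 2)*(cos(3*t - 6))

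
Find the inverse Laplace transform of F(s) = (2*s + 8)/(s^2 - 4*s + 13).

Complete the square in the denominator: s^2 - 4*s + 13 = (s - 2)^2 + 3^2.
Split the numerator to match: 2*s + 8 = 2·(s - 2) + 4·3.
Invert each term: 2·(s - 2)/((s - 2)^2 + 9) ↔ 2e^(2t)cos(3t); 4·3/((s - 2)^2 + 9) ↔ 4e^(2t)sin(3t).

4*exp(2*t)*sin(3*t) + 2*exp(2*t)*cos(3*t)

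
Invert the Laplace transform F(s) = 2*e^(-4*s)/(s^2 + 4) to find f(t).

f(t) = Heaviside(t - 4)*(sin(2*t - 8))

The factor e^(-4s) signals a time shift by c = 4 (second shifting theorem).
L{sin(2t)} = 2/(s^2 + 4), so L^-1{2/(s^2 + 4)} = sin(2*t).
Hence the inverse is u(t - 4) times that function evaluated at t - 4.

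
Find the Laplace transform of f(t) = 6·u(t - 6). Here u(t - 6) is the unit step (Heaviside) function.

6*exp(-6*s)/s

By the second shifting theorem, L{u(t - c)·g(t - c)} = e^(-cs)·G(s) with c = 6 and G(s) = L{g(t)}.
L{6} = 6/s.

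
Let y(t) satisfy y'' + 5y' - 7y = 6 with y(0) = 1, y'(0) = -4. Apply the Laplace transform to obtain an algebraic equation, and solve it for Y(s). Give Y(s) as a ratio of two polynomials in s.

Y(s) = (s^2 + s + 6)/(s^3 + 5*s^2 - 7*s)

Laplace-transform each side.
The derivative rules (L{y''} = s^2 Y - s·y(0) - y'(0) and L{y'} = sY - y(0), with y(0) = 1, y'(0) = -4) turn the left side into (s^2 + 5*s - 7)Y - (s + 1).
The right side is L{6} = 6/s.
So (s^2 + 5*s - 7)Y = 6/s + (s + 1).
Divide through and combine into a single rational function.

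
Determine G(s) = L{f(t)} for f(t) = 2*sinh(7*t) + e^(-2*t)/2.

G(s) = 14/(s^2 - 49) + 1/(2*(s + 2))

By linearity of the Laplace transform, transform each term separately.
(2)·[L{sinh(7t)} = 7/(s^2 - 49)]; (1/2)·[L{e^(-2t)} = 1/(s + 2)].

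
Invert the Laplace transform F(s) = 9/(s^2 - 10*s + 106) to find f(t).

Rewrite the denominator: s^2 - 10*s + 106 = (s - 5)^2 + 81.
The form in (s - 5) signals a first-shifting-theorem factor e^(5t).
Since L{sin(9t)} = 9/(s^2 + 81), the inverse is e^(5*t)*sin(9*t).

f(t) = exp(5*t)*sin(9*t)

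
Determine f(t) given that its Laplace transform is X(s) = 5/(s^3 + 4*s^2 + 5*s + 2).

f(t) = 5*t*exp(-t) - 5*exp(-t) + 5*exp(-2*t)

Factor the denominator: s^3 + 4*s^2 + 5*s + 2 = (s + 1)^2*(s + 2).
Partial fraction decomposition gives [-5/(s + 1)] + [5/(s + 1)^2] + [5/(s + 2)].
Invert each term: -5/(s + 1) ↔ -5e^(-t); 5/(s + 1)^2 ↔ 5t·e^(-t); 5/(s + 2) ↔ 5e^(-2t).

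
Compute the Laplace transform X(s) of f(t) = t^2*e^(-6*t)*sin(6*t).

L{sin(6t)} = 6/(s^2 + 36).
Multiplying by e^(-6t) shifts s → s + 6, so L{e^(-6*t)*sin(6*t)} = 6/((s + 6)^2 + 36).
Then apply L{t^2·g(t)} = (-1)^2 d^2/ds^2[G(s)] with G(s) = 6/((s + 6)^2 + 36):
differentiating 2 times and applying the sign gives 36*(s^2 + 12*s + 24)/(s^2 + 12*s + 72)^3.

X(s) = 36*(s^2 + 12*s + 24)/(s^2 + 12*s + 72)^3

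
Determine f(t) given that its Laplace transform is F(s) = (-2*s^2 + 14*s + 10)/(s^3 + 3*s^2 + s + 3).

Factor the denominator: s^3 + 3*s^2 + s + 3 = (s + 3)*(s^2 + 1).
Partial fraction decomposition gives [-5/(s + 3)] + [3*s/(s^2 + 1)] + [5/(s^2 + 1)].
Invert each term: -5/(s + 3) ↔ -5e^(-3t); 3·s/(s^2 + 1) ↔ 3cos(t); 5·1/(s^2 + 1) ↔ 5sin(t).

f(t) = 5*sin(t) + 3*cos(t) - 5*exp(-3*t)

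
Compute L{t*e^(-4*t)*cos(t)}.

L{cos(t)} = s/(s^2 + 1).
Multiplying by e^(-4t) shifts s → s + 4, so L{e^(-4*t)*cos(t)} = (s + 4)/((s + 4)^2 + 1).
Then apply L{t·g(t)} = -d/ds[G(s)] with G(s) = (s + 4)/((s + 4)^2 + 1):
differentiating 1 time and applying the sign gives (s + 3)*(s + 5)/(s^2 + 8*s + 17)^2.

(s + 3)*(s + 5)/(s^2 + 8*s + 17)^2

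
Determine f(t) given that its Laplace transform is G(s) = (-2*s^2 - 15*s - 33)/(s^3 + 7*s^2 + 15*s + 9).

f(t) = 3*t*exp(-3*t) - 5*exp(-t) + 3*exp(-3*t)

Factor the denominator: s^3 + 7*s^2 + 15*s + 9 = (s + 1)*(s + 3)^2.
Partial fraction decomposition gives [3/(s + 3)] + [3/(s + 3)^2] + [-5/(s + 1)].
Invert each term: 3/(s + 3) ↔ 3e^(-3t); 3/(s + 3)^2 ↔ 3t·e^(-3t); -5/(s + 1) ↔ -5e^(-t).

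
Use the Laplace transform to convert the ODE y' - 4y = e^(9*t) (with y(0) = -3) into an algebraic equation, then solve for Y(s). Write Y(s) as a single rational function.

Take the Laplace transform of both sides.
The derivative rules (L{y'} = sY - y(0) = sY - (-3)) turn the left side into (s - 4)Y - (-3).
The right side is L{e^(9*t)} = 1/(s - 9).
So (s - 4)Y = 1/(s - 9) + (-3).
Divide through and combine into a single rational function.

Y(s) = (-3*s + 28)/(s^2 - 13*s + 36)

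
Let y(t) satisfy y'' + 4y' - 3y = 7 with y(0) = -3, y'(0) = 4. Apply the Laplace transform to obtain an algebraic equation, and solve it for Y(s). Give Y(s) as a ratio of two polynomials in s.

Apply the Laplace transform to the equation.
With L{y''} = s^2 Y - s·y(0) - y'(0) and L{y'} = sY - y(0), with y(0) = -3, y'(0) = 4: the LHS transforms to (s^2 + 4*s - 3)Y - (-3*s - 8).
The right side is L{7} = 7/s.
So (s^2 + 4*s - 3)Y = 7/s + (-3*s - 8).
Isolate Y and clear denominators.

Y(s) = (-3*s^2 - 8*s + 7)/(s^3 + 4*s^2 - 3*s)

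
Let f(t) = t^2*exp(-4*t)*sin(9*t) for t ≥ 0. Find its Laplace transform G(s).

L{sin(9t)} = 9/(s^2 + 81).
Multiplying by e^(-4t) shifts s → s + 4, so L{exp(-4*t)*sin(9*t)} = 9/((s + 4)^2 + 81).
Then apply L{t^2·g(t)} = (-1)^2 d^2/ds^2[H(s)] with H(s) = 9/((s + 4)^2 + 81):
differentiating 2 times and applying the sign gives 54*(s^2 + 8*s - 11)/(s^2 + 8*s + 97)^3.

G(s) = 54*(s^2 + 8*s - 11)/(s^2 + 8*s + 97)^3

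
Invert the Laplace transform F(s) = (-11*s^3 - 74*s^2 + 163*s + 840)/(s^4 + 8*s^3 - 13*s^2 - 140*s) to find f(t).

f(t) = -exp(4*t) - 6 - 5*exp(-5*t) + exp(-7*t)

Factor the denominator: s^4 + 8*s^3 - 13*s^2 - 140*s = s*(s - 4)*(s + 5)*(s + 7).
Partial fraction decomposition gives [-6/s] + [-5/(s + 5)] + [-1/(s - 4)] + [1/(s + 7)].
Invert each term: -6/(s - 0) ↔ -6e^(0t); -5/(s + 5) ↔ -5e^(-5t); -1/(s - 4) ↔ -e^(4t); 1/(s + 7) ↔ e^(-7t).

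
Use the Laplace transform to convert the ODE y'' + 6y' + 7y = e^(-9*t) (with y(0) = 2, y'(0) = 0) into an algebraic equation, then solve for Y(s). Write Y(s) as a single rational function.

Y(s) = (2*s^2 + 30*s + 109)/(s^3 + 15*s^2 + 61*s + 63)

Apply the Laplace transform to the equation.
The derivative rules (L{y''} = s^2 Y - s·y(0) - y'(0) and L{y'} = sY - y(0), with y(0) = 2, y'(0) = 0) turn the left side into (s^2 + 6*s + 7)Y - (2*s + 12).
The right side is L{e^(-9*t)} = 1/(s + 9).
So (s^2 + 6*s + 7)Y = 1/(s + 9) + (2*s + 12).
Divide through and combine into a single rational function.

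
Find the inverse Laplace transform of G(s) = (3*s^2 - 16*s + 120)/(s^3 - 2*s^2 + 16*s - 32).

Factor the denominator: s^3 - 2*s^2 + 16*s - 32 = (s - 2)*(s^2 + 16).
Partial fraction decomposition gives [5/(s - 2)] + [-2*s/(s^2 + 16)] + [-20/(s^2 + 16)].
Invert each term: 5/(s - 2) ↔ 5e^(2t); -2·s/(s^2 + 16) ↔ -2cos(4t); -5·4/(s^2 + 16) ↔ -5sin(4t).

5*exp(2*t) - 5*sin(4*t) - 2*cos(4*t)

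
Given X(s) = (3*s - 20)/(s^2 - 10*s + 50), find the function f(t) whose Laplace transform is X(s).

Complete the square in the denominator: s^2 - 10*s + 50 = (s - 5)^2 + 5^2.
Split the numerator to match: 3*s - 20 = 3·(s - 5) - 1·5.
Invert each term: 3·(s - 5)/((s - 5)^2 + 25) ↔ 3e^(5t)cos(5t); -1·5/((s - 5)^2 + 25) ↔ -e^(5t)sin(5t).

f(t) = -exp(5*t)*sin(5*t) + 3*exp(5*t)*cos(5*t)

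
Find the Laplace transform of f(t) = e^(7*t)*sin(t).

L{sin(t)} = 1/(s^2 + 1).
By the first shifting theorem, multiplying by e^(7t) replaces s with s - 7.

1/((s - 7)^2 + 1)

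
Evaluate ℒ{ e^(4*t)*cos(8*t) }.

L{cos(8t)} = s/(s^2 + 64).
By the first shifting theorem, multiplying by e^(4t) replaces s with s - 4.

(s - 4)/((s - 4)^2 + 64)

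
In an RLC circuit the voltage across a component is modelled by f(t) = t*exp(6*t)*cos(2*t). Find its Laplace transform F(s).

L{cos(2t)} = s/(s^2 + 4).
Multiplying by e^(6t) shifts s → s - 6, so L{exp(6*t)*cos(2*t)} = (s - 6)/((s - 6)^2 + 4).
Then apply L{t·g(t)} = -d/ds[G(s)] with G(s) = (s - 6)/((s - 6)^2 + 4):
differentiating 1 time and applying the sign gives (s - 8)*(s - 4)/(s^2 - 12*s + 40)^2.

F(s) = (s - 8)*(s - 4)/(s^2 - 12*s + 40)^2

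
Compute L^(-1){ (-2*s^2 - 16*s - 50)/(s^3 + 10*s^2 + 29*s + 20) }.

Factor the denominator: s^3 + 10*s^2 + 29*s + 20 = (s + 1)*(s + 4)*(s + 5).
Partial fraction decomposition gives [6/(s + 4)] + [-3/(s + 1)] + [-5/(s + 5)].
Invert each term: 6/(s + 4) ↔ 6e^(-4t); -3/(s + 1) ↔ -3e^(-t); -5/(s + 5) ↔ -5e^(-5t).

-3*exp(-t) + 6*exp(-4*t) - 5*exp(-5*t)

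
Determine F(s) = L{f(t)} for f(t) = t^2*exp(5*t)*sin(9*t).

L{sin(9t)} = 9/(s^2 + 81).
Multiplying by e^(5t) shifts s → s - 5, so L{exp(5*t)*sin(9*t)} = 9/((s - 5)^2 + 81).
Then apply L{t^2·g(t)} = (-1)^2 d^2/ds^2[G(s)] with G(s) = 9/((s - 5)^2 + 81):
differentiating 2 times and applying the sign gives 54*(s^2 - 10*s - 2)/(s^2 - 10*s + 106)^3.

F(s) = 54*(s^2 - 10*s - 2)/(s^2 - 10*s + 106)^3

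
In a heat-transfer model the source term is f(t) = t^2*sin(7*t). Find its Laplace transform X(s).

X(s) = 14*(3*s^2 - 49)/(s^2 + 49)^3

L{sin(7t)} = 7/(s^2 + 49).
Then apply L{t^2·g(t)} = (-1)^2 d^2/ds^2[G(s)] with G(s) = 7/(s^2 + 49):
differentiating 2 times and applying the sign gives 14*(3*s^2 - 49)/(s^2 + 49)^3.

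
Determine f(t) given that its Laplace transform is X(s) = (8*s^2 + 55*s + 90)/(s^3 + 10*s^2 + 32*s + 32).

f(t) = t*exp(-4*t) + 3*exp(-2*t) + 5*exp(-4*t)

Factor the denominator: s^3 + 10*s^2 + 32*s + 32 = (s + 2)*(s + 4)^2.
Partial fraction decomposition gives [5/(s + 4)] + [(s + 4)^(-2)] + [3/(s + 2)].
Invert each term: 5/(s + 4) ↔ 5e^(-4t); 1/(s + 4)^2 ↔ t·e^(-4t); 3/(s + 2) ↔ 3e^(-2t).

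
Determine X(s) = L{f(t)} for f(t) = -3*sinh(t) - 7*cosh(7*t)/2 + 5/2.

X(s) = -7*s/(2*(s^2 - 49)) - 3/(s^2 - 1) + 5/(2*s)

The transform is linear, so treat each term independently.
L{5/2} = (5/2)/s; (-3)·[L{sinh(t)} = 1/(s^2 - 1)]; (-7/2)·[L{cosh(7t)} = s/(s^2 - 49)].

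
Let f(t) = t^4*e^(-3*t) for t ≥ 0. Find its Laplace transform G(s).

G(s) = 24/(s + 3)^5

L{t^4} = 4!/s^5 = 24/s^5.
By the first shifting theorem, multiplying by e^(-3t) replaces s with s + 3.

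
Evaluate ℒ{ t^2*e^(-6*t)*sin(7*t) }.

14*(3*s^2 + 36*s + 59)/(s^2 + 12*s + 85)^3

L{sin(7t)} = 7/(s^2 + 49).
Multiplying by e^(-6t) shifts s → s + 6, so L{e^(-6*t)*sin(7*t)} = 7/((s + 6)^2 + 49).
Then apply L{t^2·g(t)} = (-1)^2 d^2/ds^2[H(s)] with H(s) = 7/((s + 6)^2 + 49):
differentiating 2 times and applying the sign gives 14*(3*s^2 + 36*s + 59)/(s^2 + 12*s + 85)^3.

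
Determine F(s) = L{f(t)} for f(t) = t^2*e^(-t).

F(s) = 2/(s + 1)^3

L{e^(-t)} = 1/(s + 1).
Then apply L{t^2·g(t)} = (-1)^2 d^2/ds^2[G(s)] with G(s) = 1/(s + 1):
differentiating 2 times and applying the sign gives 2/(s + 1)^3.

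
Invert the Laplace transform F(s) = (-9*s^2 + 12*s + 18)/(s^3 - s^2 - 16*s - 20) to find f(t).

Factor the denominator: s^3 - s^2 - 16*s - 20 = (s - 5)*(s + 2)^2.
Partial fraction decomposition gives [-6/(s + 2)] + [6/(s + 2)^2] + [-3/(s - 5)].
Invert each term: -6/(s + 2) ↔ -6e^(-2t); 6/(s + 2)^2 ↔ 6t·e^(-2t); -3/(s - 5) ↔ -3e^(5t).

f(t) = 6*t*exp(-2*t) - 3*exp(5*t) - 6*exp(-2*t)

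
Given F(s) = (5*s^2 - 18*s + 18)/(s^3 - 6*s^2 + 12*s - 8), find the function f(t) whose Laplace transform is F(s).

Factor the denominator: s^3 - 6*s^2 + 12*s - 8 = (s - 2)^3.
Partial fraction decomposition gives [5/(s - 2)] + [2/(s - 2)^2] + [2/(s - 2)^3].
Invert each term: 5/(s - 2) ↔ 5e^(2t); 2/(s - 2)^2 ↔ 2t·e^(2t); 2/(s - 2)^3 ↔ (1)t^2·e^(2t).

f(t) = t^2*exp(2*t) + 2*t*exp(2*t) + 5*exp(2*t)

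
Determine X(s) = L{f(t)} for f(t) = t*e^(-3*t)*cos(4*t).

X(s) = (s - 1)*(s + 7)/(s^2 + 6*s + 25)^2

L{cos(4t)} = s/(s^2 + 16).
Multiplying by e^(-3t) shifts s → s + 3, so L{e^(-3*t)*cos(4*t)} = (s + 3)/((s + 3)^2 + 16).
Then apply L{t·g(t)} = -d/ds[G(s)] with G(s) = (s + 3)/((s + 3)^2 + 16):
differentiating 1 time and applying the sign gives (s - 1)*(s + 7)/(s^2 + 6*s + 25)^2.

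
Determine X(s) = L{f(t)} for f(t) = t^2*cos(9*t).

X(s) = 2*s*(s^2 - 243)/(s^2 + 81)^3

L{cos(9t)} = s/(s^2 + 81).
Then apply L{t^2·g(t)} = (-1)^2 d^2/ds^2[G(s)] with G(s) = s/(s^2 + 81):
differentiating 2 times and applying the sign gives 2*s*(s^2 - 243)/(s^2 + 81)^3.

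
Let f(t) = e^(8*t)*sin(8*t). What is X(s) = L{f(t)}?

X(s) = 8/((s - 8)^2 + 64)

L{sin(8t)} = 8/(s^2 + 64).
By the first shifting theorem, multiplying by e^(8t) replaces s with s - 8.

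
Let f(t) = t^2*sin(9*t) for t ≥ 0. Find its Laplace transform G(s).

G(s) = 54*(s^2 - 27)/(s^2 + 81)^3

L{sin(9t)} = 9/(s^2 + 81).
Then apply L{t^2·g(t)} = (-1)^2 d^2/ds^2[H(s)] with H(s) = 9/(s^2 + 81):
differentiating 2 times and applying the sign gives 54*(s^2 - 27)/(s^2 + 81)^3.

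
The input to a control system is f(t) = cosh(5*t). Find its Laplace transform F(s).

F(s) = s/(s^2 - 25)

L{cosh(5t)} = s/(s^2 - 25).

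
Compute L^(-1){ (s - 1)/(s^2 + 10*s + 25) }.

-6*t*exp(-5*t) + exp(-5*t)

Factor the denominator: s^2 + 10*s + 25 = (s + 5)^2.
Partial fraction decomposition gives [1/(s + 5)] + [-6/(s + 5)^2].
Invert each term: 1/(s + 5) ↔ e^(-5t); -6/(s + 5)^2 ↔ -6t·e^(-5t).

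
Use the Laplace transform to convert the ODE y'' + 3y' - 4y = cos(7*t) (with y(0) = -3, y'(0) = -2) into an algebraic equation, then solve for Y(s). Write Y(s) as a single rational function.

Y(s) = (-3*s^3 - 11*s^2 - 146*s - 539)/(s^4 + 3*s^3 + 45*s^2 + 147*s - 196)

Laplace-transform each side.
With L{y''} = s^2 Y - s·y(0) - y'(0) and L{y'} = sY - y(0), with y(0) = -3, y'(0) = -2: the LHS transforms to (s^2 + 3*s - 4)Y - (-3*s - 11).
The right side is L{cos(7*t)} = s/(s^2 + 49).
So (s^2 + 3*s - 4)Y = s/(s^2 + 49) + (-3*s - 11).
Solve for Y(s) and write it as one ratio of polynomials.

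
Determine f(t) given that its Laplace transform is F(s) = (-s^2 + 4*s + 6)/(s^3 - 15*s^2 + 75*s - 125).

f(t) = t^2*exp(5*t)/2 - 6*t*exp(5*t) - exp(5*t)

Factor the denominator: s^3 - 15*s^2 + 75*s - 125 = (s - 5)^3.
Partial fraction decomposition gives [-1/(s - 5)] + [-6/(s - 5)^2] + [(s - 5)^(-3)].
Invert each term: -1/(s - 5) ↔ -e^(5t); -6/(s - 5)^2 ↔ -6t·e^(5t); 1/(s - 5)^3 ↔ (1/2)t^2·e^(5t).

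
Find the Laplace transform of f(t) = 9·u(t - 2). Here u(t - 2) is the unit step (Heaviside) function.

By the second shifting theorem, L{u(t - c)·g(t - c)} = e^(-cs)·G(s) with c = 2 and G(s) = L{g(t)}.
L{9} = 9/s.

9*exp(-2*s)/s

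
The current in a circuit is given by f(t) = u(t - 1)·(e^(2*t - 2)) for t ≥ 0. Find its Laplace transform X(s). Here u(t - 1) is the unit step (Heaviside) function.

X(s) = exp(-s)/(s - 2)

By the second shifting theorem, L{u(t - c)·g(t - c)} = e^(-cs)·G(s) with c = 1 and G(s) = L{g(t)}.
L{e^(2t)} = 1/(s - 2).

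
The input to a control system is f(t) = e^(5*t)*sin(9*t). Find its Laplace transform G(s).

G(s) = 9/((s - 5)^2 + 81)

L{sin(9t)} = 9/(s^2 + 81).
By the first shifting theorem, multiplying by e^(5t) replaces s with s - 5.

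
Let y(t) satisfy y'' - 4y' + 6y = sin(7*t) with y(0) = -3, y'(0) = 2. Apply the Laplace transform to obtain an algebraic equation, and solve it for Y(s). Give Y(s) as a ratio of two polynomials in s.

Laplace-transform each side.
Using L{y''} = s^2 Y - s·y(0) - y'(0) and L{y'} = sY - y(0), with y(0) = -3, y'(0) = 2, the left side becomes (s^2 - 4*s + 6)Y - (-3*s + 14).
The right side is L{sin(7*t)} = 7/(s^2 + 49).
So (s^2 - 4*s + 6)Y = 7/(s^2 + 49) + (-3*s + 14).
Isolate Y and clear denominators.

Y(s) = (-3*s^3 + 14*s^2 - 147*s + 693)/(s^4 - 4*s^3 + 55*s^2 - 196*s + 294)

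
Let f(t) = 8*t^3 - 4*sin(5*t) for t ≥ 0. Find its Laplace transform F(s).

F(s) = -20/(s^2 + 25) + 48/s^4

By linearity of the Laplace transform, transform each term separately.
(-4)·[L{sin(5t)} = 5/(s^2 + 25)]; (8)·[L{t^3} = 3!/s^4 = 6/s^4].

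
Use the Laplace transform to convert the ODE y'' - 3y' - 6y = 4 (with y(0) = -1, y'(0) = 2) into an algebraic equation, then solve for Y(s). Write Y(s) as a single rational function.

Apply the Laplace transform to the equation.
Using L{y''} = s^2 Y - s·y(0) - y'(0) and L{y'} = sY - y(0), with y(0) = -1, y'(0) = 2, the left side becomes (s^2 - 3*s - 6)Y - (-s + 5).
The right side is L{4} = 4/s.
So (s^2 - 3*s - 6)Y = 4/s + (-s + 5).
Divide through and combine into a single rational function.

Y(s) = (-s^2 + 5*s + 4)/(s^3 - 3*s^2 - 6*s)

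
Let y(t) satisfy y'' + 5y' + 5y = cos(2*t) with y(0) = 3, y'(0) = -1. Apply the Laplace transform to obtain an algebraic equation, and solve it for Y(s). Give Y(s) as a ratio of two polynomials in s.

Laplace-transform each side.
Using L{y''} = s^2 Y - s·y(0) - y'(0) and L{y'} = sY - y(0), with y(0) = 3, y'(0) = -1, the left side becomes (s^2 + 5*s + 5)Y - (3*s + 14).
The right side is L{cos(2*t)} = s/(s^2 + 4).
So (s^2 + 5*s + 5)Y = s/(s^2 + 4) + (3*s + 14).
Isolate Y and clear denominators.

Y(s) = (3*s^3 + 14*s^2 + 13*s + 56)/(s^4 + 5*s^3 + 9*s^2 + 20*s + 20)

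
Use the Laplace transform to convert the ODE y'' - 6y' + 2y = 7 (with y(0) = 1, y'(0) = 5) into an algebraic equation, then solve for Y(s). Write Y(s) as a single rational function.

Transform both sides with L{·}.
Using L{y''} = s^2 Y - s·y(0) - y'(0) and L{y'} = sY - y(0), with y(0) = 1, y'(0) = 5, the left side becomes (s^2 - 6*s + 2)Y - (s - 1).
The right side is L{7} = 7/s.
So (s^2 - 6*s + 2)Y = 7/s + (s - 1).
Isolate Y and clear denominators.

Y(s) = (s^2 - s + 7)/(s^3 - 6*s^2 + 2*s)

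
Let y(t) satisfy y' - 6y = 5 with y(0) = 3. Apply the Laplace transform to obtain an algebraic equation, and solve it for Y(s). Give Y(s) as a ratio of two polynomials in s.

Y(s) = (3*s + 5)/(s^2 - 6*s)

Laplace-transform each side.
With L{y'} = sY - y(0) = sY - 3: the LHS transforms to (s - 6)Y - (3).
The right side is L{5} = 5/s.
So (s - 6)Y = 5/s + (3).
Solve for Y(s) and write it as one ratio of polynomials.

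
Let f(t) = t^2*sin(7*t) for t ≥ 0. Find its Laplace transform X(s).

X(s) = 14*(3*s^2 - 49)/(s^2 + 49)^3

L{sin(7t)} = 7/(s^2 + 49).
Then apply L{t^2·g(t)} = (-1)^2 d^2/ds^2[G(s)] with G(s) = 7/(s^2 + 49):
differentiating 2 times and applying the sign gives 14*(3*s^2 - 49)/(s^2 + 49)^3.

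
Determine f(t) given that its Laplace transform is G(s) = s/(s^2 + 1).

Since L{cos(t)} = s/(s^2 + 1), the inverse is cos(t).

f(t) = cos(t)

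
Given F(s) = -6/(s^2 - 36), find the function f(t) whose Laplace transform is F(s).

f(t) = -sinh(6*t)

Since L{sinh(6t)} = 6/(s^2 - 36), the inverse is sinh(6*t), scaled by -1.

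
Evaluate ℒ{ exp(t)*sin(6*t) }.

L{sin(6t)} = 6/(s^2 + 36).
By the first shifting theorem, multiplying by e^(t) replaces s with s - 1.

6/((s - 1)^2 + 36)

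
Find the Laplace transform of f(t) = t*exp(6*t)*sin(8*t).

L{sin(8t)} = 8/(s^2 + 64).
Multiplying by e^(6t) shifts s → s - 6, so L{exp(6*t)*sin(8*t)} = 8/((s - 6)^2 + 64).
Then apply L{t·g(t)} = -d/ds[G(s)] with G(s) = 8/((s - 6)^2 + 64):
differentiating 1 time and applying the sign gives 16*(s - 6)/(s^2 - 12*s + 100)^2.

16*(s - 6)/(s^2 - 12*s + 100)^2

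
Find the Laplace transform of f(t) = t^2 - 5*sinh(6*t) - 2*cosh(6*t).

-2*s/(s^2 - 36) - 30/(s^2 - 36) + 2/s^3

By linearity of the Laplace transform, transform each term separately.
(-2)·[L{cosh(6t)} = s/(s^2 - 36)]; (-5)·[L{sinh(6t)} = 6/(s^2 - 36)]; L{t^2} = 2!/s^3 = 2/s^3.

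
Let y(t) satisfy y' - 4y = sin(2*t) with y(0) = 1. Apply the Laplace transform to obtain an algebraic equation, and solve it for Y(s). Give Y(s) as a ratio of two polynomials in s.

Y(s) = (s^2 + 6)/(s^3 - 4*s^2 + 4*s - 16)

Apply the Laplace transform to the equation.
With L{y'} = sY - y(0) = sY - 1: the LHS transforms to (s - 4)Y - (1).
The right side is L{sin(2*t)} = 2/(s^2 + 4).
So (s - 4)Y = 2/(s^2 + 4) + (1).
Isolate Y and clear denominators.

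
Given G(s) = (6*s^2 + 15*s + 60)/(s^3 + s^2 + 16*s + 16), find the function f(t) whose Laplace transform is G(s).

f(t) = 3*sin(4*t) + 3*cos(4*t) + 3*exp(-t)

Factor the denominator: s^3 + s^2 + 16*s + 16 = (s + 1)*(s^2 + 16).
Partial fraction decomposition gives [3/(s + 1)] + [3*s/(s^2 + 16)] + [12/(s^2 + 16)].
Invert each term: 3/(s + 1) ↔ 3e^(-t); 3·s/(s^2 + 16) ↔ 3cos(4t); 3·4/(s^2 + 16) ↔ 3sin(4t).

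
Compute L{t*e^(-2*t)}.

L{e^(-2t)} = 1/(s + 2).
Then apply L{t·g(t)} = -d/ds[G(s)] with G(s) = 1/(s + 2):
differentiating 1 time and applying the sign gives (s + 2)^(-2).

(s + 2)^(-2)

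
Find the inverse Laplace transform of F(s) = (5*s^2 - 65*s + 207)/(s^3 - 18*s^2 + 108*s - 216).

-3*t^2*exp(6*t)/2 - 5*t*exp(6*t) + 5*exp(6*t)

Factor the denominator: s^3 - 18*s^2 + 108*s - 216 = (s - 6)^3.
Partial fraction decomposition gives [5/(s - 6)] + [-5/(s - 6)^2] + [-3/(s - 6)^3].
Invert each term: 5/(s - 6) ↔ 5e^(6t); -5/(s - 6)^2 ↔ -5t·e^(6t); -3/(s - 6)^3 ↔ (-3/2)t^2·e^(6t).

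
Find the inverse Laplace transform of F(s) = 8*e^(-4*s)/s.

The factor e^(-4s) signals a time shift by c = 4 (second shifting theorem).
L{8} = 8/s, so L^-1{8/s} = 8.
Hence the inverse is u(t - 4) times that function evaluated at t - 4.

Heaviside(t - 4)*(8)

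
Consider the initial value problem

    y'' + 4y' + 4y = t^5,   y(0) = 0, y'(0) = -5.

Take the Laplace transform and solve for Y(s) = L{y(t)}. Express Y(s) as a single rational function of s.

Y(s) = (-5*s^6 + 120)/(s^8 + 4*s^7 + 4*s^6)

Take the Laplace transform of both sides.
The derivative rules (L{y''} = s^2 Y - s·y(0) - y'(0) and L{y'} = sY - y(0), with y(0) = 0, y'(0) = -5) turn the left side into (s^2 + 4*s + 4)Y - (-5).
The right side is L{t^5} = 120/s^6.
So (s^2 + 4*s + 4)Y = 120/s^6 + (-5).
Solve for Y(s) and write it as one ratio of polynomials.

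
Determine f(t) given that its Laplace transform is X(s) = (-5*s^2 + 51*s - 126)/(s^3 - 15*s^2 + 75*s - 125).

f(t) = 2*t^2*exp(5*t) + t*exp(5*t) - 5*exp(5*t)

Factor the denominator: s^3 - 15*s^2 + 75*s - 125 = (s - 5)^3.
Partial fraction decomposition gives [-5/(s - 5)] + [(s - 5)^(-2)] + [4/(s - 5)^3].
Invert each term: -5/(s - 5) ↔ -5e^(5t); 1/(s - 5)^2 ↔ t·e^(5t); 4/(s - 5)^3 ↔ (2)t^2·e^(5t).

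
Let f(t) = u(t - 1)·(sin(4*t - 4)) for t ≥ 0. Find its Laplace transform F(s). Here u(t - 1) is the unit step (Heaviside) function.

F(s) = 4*exp(-s)/(s^2 + 16)

By the second shifting theorem, L{u(t - c)·g(t - c)} = e^(-cs)·G(s) with c = 1 and G(s) = L{g(t)}.
L{sin(4t)} = 4/(s^2 + 16).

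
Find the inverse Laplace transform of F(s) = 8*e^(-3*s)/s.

Heaviside(t - 3)*(8)

The factor e^(-3s) signals a time shift by c = 3 (second shifting theorem).
L{8} = 8/s, so L^-1{8/s} = 8.
Hence the inverse is u(t - 3) times that function evaluated at t - 3.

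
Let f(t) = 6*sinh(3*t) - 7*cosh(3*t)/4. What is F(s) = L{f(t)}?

F(s) = -7*s/(4*(s^2 - 9)) + 18/(s^2 - 9)

The transform is linear, so treat each term independently.
(-7/4)·[L{cosh(3t)} = s/(s^2 - 9)]; (6)·[L{sinh(3t)} = 3/(s^2 - 9)].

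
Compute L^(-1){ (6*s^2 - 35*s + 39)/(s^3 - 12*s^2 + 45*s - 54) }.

Factor the denominator: s^3 - 12*s^2 + 45*s - 54 = (s - 6)*(s - 3)^2.
Partial fraction decomposition gives [1/(s - 3)] + [4/(s - 3)^2] + [5/(s - 6)].
Invert each term: 1/(s - 3) ↔ e^(3t); 4/(s - 3)^2 ↔ 4t·e^(3t); 5/(s - 6) ↔ 5e^(6t).

4*t*exp(3*t) + 5*exp(6*t) + exp(3*t)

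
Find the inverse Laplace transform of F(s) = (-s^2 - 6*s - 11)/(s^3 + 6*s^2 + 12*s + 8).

-3*t^2*exp(-2*t)/2 - 2*t*exp(-2*t) - exp(-2*t)

Factor the denominator: s^3 + 6*s^2 + 12*s + 8 = (s + 2)^3.
Partial fraction decomposition gives [-1/(s + 2)] + [-2/(s + 2)^2] + [-3/(s + 2)^3].
Invert each term: -1/(s + 2) ↔ -e^(-2t); -2/(s + 2)^2 ↔ -2t·e^(-2t); -3/(s + 2)^3 ↔ (-3/2)t^2·e^(-2t).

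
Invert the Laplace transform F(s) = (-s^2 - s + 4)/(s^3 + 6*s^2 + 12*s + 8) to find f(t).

f(t) = t^2*exp(-2*t) + 3*t*exp(-2*t) - exp(-2*t)

Factor the denominator: s^3 + 6*s^2 + 12*s + 8 = (s + 2)^3.
Partial fraction decomposition gives [-1/(s + 2)] + [3/(s + 2)^2] + [2/(s + 2)^3].
Invert each term: -1/(s + 2) ↔ -e^(-2t); 3/(s + 2)^2 ↔ 3t·e^(-2t); 2/(s + 2)^3 ↔ (1)t^2·e^(-2t).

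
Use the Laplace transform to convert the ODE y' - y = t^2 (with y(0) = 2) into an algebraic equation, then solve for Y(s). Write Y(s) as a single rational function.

Y(s) = (2*s^3 + 2)/(s^4 - s^3)

Laplace-transform each side.
The derivative rules (L{y'} = sY - y(0) = sY - 2) turn the left side into (s - 1)Y - (2).
The right side is L{t^2} = 2/s^3.
So (s - 1)Y = 2/s^3 + (2).
Divide through and combine into a single rational function.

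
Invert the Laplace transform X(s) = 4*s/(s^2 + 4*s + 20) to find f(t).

f(t) = -2*exp(-2*t)*sin(4*t) + 4*exp(-2*t)*cos(4*t)

Complete the square in the denominator: s^2 + 4*s + 20 = (s + 2)^2 + 4^2.
Split the numerator to match: 4*s = 4·(s + 2) - 2·4.
Invert each term: 4·(s + 2)/((s + 2)^2 + 16) ↔ 4e^(-2t)cos(4t); -2·4/((s + 2)^2 + 16) ↔ -2e^(-2t)sin(4t).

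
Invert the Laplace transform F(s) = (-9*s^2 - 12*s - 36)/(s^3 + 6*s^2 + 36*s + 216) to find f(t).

Factor the denominator: s^3 + 6*s^2 + 36*s + 216 = (s + 6)*(s^2 + 36).
Partial fraction decomposition gives [-4/(s + 6)] + [-5*s/(s^2 + 36)] + [18/(s^2 + 36)].
Invert each term: -4/(s + 6) ↔ -4e^(-6t); -5·s/(s^2 + 36) ↔ -5cos(6t); 3·6/(s^2 + 36) ↔ 3sin(6t).

f(t) = 3*sin(6*t) - 5*cos(6*t) - 4*exp(-6*t)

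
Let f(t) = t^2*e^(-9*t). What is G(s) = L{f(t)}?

L{e^(-9t)} = 1/(s + 9).
Then apply L{t^2·g(t)} = (-1)^2 d^2/ds^2[H(s)] with H(s) = 1/(s + 9):
differentiating 2 times and applying the sign gives 2/(s + 9)^3.

G(s) = 2/(s + 9)^3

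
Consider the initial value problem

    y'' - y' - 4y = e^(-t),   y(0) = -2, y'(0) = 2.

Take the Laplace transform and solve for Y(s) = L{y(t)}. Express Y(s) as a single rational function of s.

Take the Laplace transform of both sides.
Using L{y''} = s^2 Y - s·y(0) - y'(0) and L{y'} = sY - y(0), with y(0) = -2, y'(0) = 2, the left side becomes (s^2 - s - 4)Y - (-2*s + 4).
The right side is L{e^(-t)} = 1/(s + 1).
So (s^2 - s - 4)Y = 1/(s + 1) + (-2*s + 4).
Divide through and combine into a single rational function.

Y(s) = (-2*s^2 + 2*s + 5)/(s^3 - 5*s - 4)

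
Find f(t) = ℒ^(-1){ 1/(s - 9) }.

f(t) = exp(9*t)

Since L{e^(9t)} = 1/(s - 9), the inverse is e^(9*t).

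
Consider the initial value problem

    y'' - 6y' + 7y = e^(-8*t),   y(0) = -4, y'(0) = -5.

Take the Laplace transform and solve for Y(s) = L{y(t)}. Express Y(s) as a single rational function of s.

Take the Laplace transform of both sides.
With L{y''} = s^2 Y - s·y(0) - y'(0) and L{y'} = sY - y(0), with y(0) = -4, y'(0) = -5: the LHS transforms to (s^2 - 6*s + 7)Y - (-4*s + 19).
The right side is L{e^(-8*t)} = 1/(s + 8).
So (s^2 - 6*s + 7)Y = 1/(s + 8) + (-4*s + 19).
Divide through and combine into a single rational function.

Y(s) = (-4*s^2 - 13*s + 153)/(s^3 + 2*s^2 - 41*s + 56)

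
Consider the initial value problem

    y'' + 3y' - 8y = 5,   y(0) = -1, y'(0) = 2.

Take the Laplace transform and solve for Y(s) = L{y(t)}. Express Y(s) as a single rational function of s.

Apply the Laplace transform to the equation.
With L{y''} = s^2 Y - s·y(0) - y'(0) and L{y'} = sY - y(0), with y(0) = -1, y'(0) = 2: the LHS transforms to (s^2 + 3*s - 8)Y - (-s - 1).
The right side is L{5} = 5/s.
So (s^2 + 3*s - 8)Y = 5/s + (-s - 1).
Solve for Y(s) and write it as one ratio of polynomials.

Y(s) = (-s^2 - s + 5)/(s^3 + 3*s^2 - 8*s)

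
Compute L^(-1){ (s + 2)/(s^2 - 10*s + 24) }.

Factor the denominator: s^2 - 10*s + 24 = (s - 6)*(s - 4).
Partial fraction decomposition gives [4/(s - 6)] + [-3/(s - 4)].
Invert each term: 4/(s - 6) ↔ 4e^(6t); -3/(s - 4) ↔ -3e^(4t).

4*exp(6*t) - 3*exp(4*t)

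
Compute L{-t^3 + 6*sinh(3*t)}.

18/(s^2 - 9) - 6/s^4

By linearity of the Laplace transform, transform each term separately.
(-1)·[L{t^3} = 3!/s^4 = 6/s^4]; (6)·[L{sinh(3t)} = 3/(s^2 - 9)].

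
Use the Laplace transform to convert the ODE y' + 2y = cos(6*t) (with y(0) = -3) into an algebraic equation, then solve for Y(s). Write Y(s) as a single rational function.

Laplace-transform each side.
The derivative rules (L{y'} = sY - y(0) = sY - (-3)) turn the left side into (s + 2)Y - (-3).
The right side is L{cos(6*t)} = s/(s^2 + 36).
So (s + 2)Y = s/(s^2 + 36) + (-3).
Isolate Y and clear denominators.

Y(s) = (-3*s^2 + s - 108)/(s^3 + 2*s^2 + 36*s + 72)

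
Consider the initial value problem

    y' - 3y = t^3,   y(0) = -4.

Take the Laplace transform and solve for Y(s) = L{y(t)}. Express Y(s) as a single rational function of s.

Laplace-transform each side.
The derivative rules (L{y'} = sY - y(0) = sY - (-4)) turn the left side into (s - 3)Y - (-4).
The right side is L{t^3} = 6/s^4.
So (s - 3)Y = 6/s^4 + (-4).
Solve for Y(s) and write it as one ratio of polynomials.

Y(s) = (-4*s^4 + 6)/(s^5 - 3*s^4)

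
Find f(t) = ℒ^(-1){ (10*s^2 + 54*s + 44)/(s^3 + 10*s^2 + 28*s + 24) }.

Factor the denominator: s^3 + 10*s^2 + 28*s + 24 = (s + 2)^2*(s + 6).
Partial fraction decomposition gives [5/(s + 2)] + [-6/(s + 2)^2] + [5/(s + 6)].
Invert each term: 5/(s + 2) ↔ 5e^(-2t); -6/(s + 2)^2 ↔ -6t·e^(-2t); 5/(s + 6) ↔ 5e^(-6t).

f(t) = -6*t*exp(-2*t) + 5*exp(-2*t) + 5*exp(-6*t)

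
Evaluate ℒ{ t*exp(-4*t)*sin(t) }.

L{sin(t)} = 1/(s^2 + 1).
Multiplying by e^(-4t) shifts s → s + 4, so L{exp(-4*t)*sin(t)} = 1/((s + 4)^2 + 1).
Then apply L{t·g(t)} = -d/ds[H(s)] with H(s) = 1/((s + 4)^2 + 1):
differentiating 1 time and applying the sign gives 2*(s + 4)/(s^2 + 8*s + 17)^2.

2*(s + 4)/(s^2 + 8*s + 17)^2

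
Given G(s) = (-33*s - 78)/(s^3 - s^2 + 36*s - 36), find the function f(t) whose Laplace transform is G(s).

Factor the denominator: s^3 - s^2 + 36*s - 36 = (s - 1)*(s^2 + 36).
Partial fraction decomposition gives [-3/(s - 1)] + [3*s/(s^2 + 36)] + [-30/(s^2 + 36)].
Invert each term: -3/(s - 1) ↔ -3e^(t); 3·s/(s^2 + 36) ↔ 3cos(6t); -5·6/(s^2 + 36) ↔ -5sin(6t).

f(t) = -3*exp(t) - 5*sin(6*t) + 3*cos(6*t)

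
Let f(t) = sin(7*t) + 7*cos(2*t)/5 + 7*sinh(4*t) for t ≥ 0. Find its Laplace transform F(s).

By linearity of the Laplace transform, transform each term separately.
(7/5)·[L{cos(2t)} = s/(s^2 + 4)]; L{sin(7t)} = 7/(s^2 + 49); (7)·[L{sinh(4t)} = 4/(s^2 - 16)].

F(s) = 7*s/(5*(s^2 + 4)) + 7/(s^2 + 49) + 28/(s^2 - 16)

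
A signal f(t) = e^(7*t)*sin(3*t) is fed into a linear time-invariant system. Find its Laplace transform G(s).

G(s) = 3/((s - 7)^2 + 9)

L{sin(3t)} = 3/(s^2 + 9).
By the first shifting theorem, multiplying by e^(7t) replaces s with s - 7.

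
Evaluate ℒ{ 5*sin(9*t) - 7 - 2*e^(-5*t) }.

Apply the Laplace transform termwise.
L{-7} = -7/s; (-2)·[L{e^(-5t)} = 1/(s + 5)]; (5)·[L{sin(9t)} = 9/(s^2 + 81)].

45/(s^2 + 81) - 2/(s + 5) - 7/s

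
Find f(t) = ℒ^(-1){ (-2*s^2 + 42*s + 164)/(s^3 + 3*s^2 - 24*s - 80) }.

Factor the denominator: s^3 + 3*s^2 - 24*s - 80 = (s - 5)*(s + 4)^2.
Partial fraction decomposition gives [-6/(s + 4)] + [4/(s + 4)^2] + [4/(s - 5)].
Invert each term: -6/(s + 4) ↔ -6e^(-4t); 4/(s + 4)^2 ↔ 4t·e^(-4t); 4/(s - 5) ↔ 4e^(5t).

f(t) = 4*t*exp(-4*t) + 4*exp(5*t) - 6*exp(-4*t)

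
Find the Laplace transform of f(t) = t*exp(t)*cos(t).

s*(s - 2)/(s^2 - 2*s + 2)^2

L{cos(t)} = s/(s^2 + 1).
Multiplying by e^(t) shifts s → s - 1, so L{exp(t)*cos(t)} = (s - 1)/((s - 1)^2 + 1).
Then apply L{t·g(t)} = -d/ds[G(s)] with G(s) = (s - 1)/((s - 1)^2 + 1):
differentiating 1 time and applying the sign gives s*(s - 2)/(s^2 - 2*s + 2)^2.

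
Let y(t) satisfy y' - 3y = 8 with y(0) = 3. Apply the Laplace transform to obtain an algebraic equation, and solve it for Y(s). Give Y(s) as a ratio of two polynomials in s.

Y(s) = (3*s + 8)/(s^2 - 3*s)

Transform both sides with L{·}.
With L{y'} = sY - y(0) = sY - 3: the LHS transforms to (s - 3)Y - (3).
The right side is L{8} = 8/s.
So (s - 3)Y = 8/s + (3).
Isolate Y and clear denominators.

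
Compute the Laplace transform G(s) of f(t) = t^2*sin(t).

L{sin(t)} = 1/(s^2 + 1).
Then apply L{t^2·g(t)} = (-1)^2 d^2/ds^2[H(s)] with H(s) = 1/(s^2 + 1):
differentiating 2 times and applying the sign gives 2*(3*s^2 - 1)/(s^2 + 1)^3.

G(s) = 2*(3*s^2 - 1)/(s^2 + 1)^3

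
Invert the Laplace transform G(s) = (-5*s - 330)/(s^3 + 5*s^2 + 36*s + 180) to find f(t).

f(t) = -5*sin(6*t) + 5*cos(6*t) - 5*exp(-5*t)

Factor the denominator: s^3 + 5*s^2 + 36*s + 180 = (s + 5)*(s^2 + 36).
Partial fraction decomposition gives [-5/(s + 5)] + [5*s/(s^2 + 36)] + [-30/(s^2 + 36)].
Invert each term: -5/(s + 5) ↔ -5e^(-5t); 5·s/(s^2 + 36) ↔ 5cos(6t); -5·6/(s^2 + 36) ↔ -5sin(6t).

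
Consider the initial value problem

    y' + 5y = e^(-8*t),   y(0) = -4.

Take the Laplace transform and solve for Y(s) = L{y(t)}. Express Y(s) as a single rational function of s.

Y(s) = (-4*s - 31)/(s^2 + 13*s + 40)

Apply the Laplace transform to the equation.
Using L{y'} = sY - y(0) = sY - (-4), the left side becomes (s + 5)Y - (-4).
The right side is L{e^(-8*t)} = 1/(s + 8).
So (s + 5)Y = 1/(s + 8) + (-4).
Solve for Y(s) and write it as one ratio of polynomials.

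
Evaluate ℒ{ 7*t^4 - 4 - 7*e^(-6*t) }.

Apply the Laplace transform termwise.
L{-4} = -4/s; (7)·[L{t^4} = 4!/s^5 = 24/s^5]; (-7)·[L{e^(-6t)} = 1/(s + 6)].

-7/(s + 6) - 4/s + 168/s^5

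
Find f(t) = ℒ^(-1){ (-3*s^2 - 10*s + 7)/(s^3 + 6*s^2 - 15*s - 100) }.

Factor the denominator: s^3 + 6*s^2 - 15*s - 100 = (s - 4)*(s + 5)^2.
Partial fraction decomposition gives [-2/(s + 5)] + [2/(s + 5)^2] + [-1/(s - 4)].
Invert each term: -2/(s + 5) ↔ -2e^(-5t); 2/(s + 5)^2 ↔ 2t·e^(-5t); -1/(s - 4) ↔ -e^(4t).

f(t) = 2*t*exp(-5*t) - exp(4*t) - 2*exp(-5*t)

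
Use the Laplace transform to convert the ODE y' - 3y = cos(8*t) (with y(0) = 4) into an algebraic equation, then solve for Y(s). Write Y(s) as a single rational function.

Y(s) = (4*s^2 + s + 256)/(s^3 - 3*s^2 + 64*s - 192)

Transform both sides with L{·}.
The derivative rules (L{y'} = sY - y(0) = sY - 4) turn the left side into (s - 3)Y - (4).
The right side is L{cos(8*t)} = s/(s^2 + 64).
So (s - 3)Y = s/(s^2 + 64) + (4).
Isolate Y and clear denominators.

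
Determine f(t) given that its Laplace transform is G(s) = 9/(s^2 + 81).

Since L{sin(9t)} = 9/(s^2 + 81), the inverse is sin(9*t).

f(t) = sin(9*t)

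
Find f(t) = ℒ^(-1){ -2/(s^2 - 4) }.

Since L{sinh(2t)} = 2/(s^2 - 4), the inverse is sinh(2*t), scaled by -1.

f(t) = -sinh(2*t)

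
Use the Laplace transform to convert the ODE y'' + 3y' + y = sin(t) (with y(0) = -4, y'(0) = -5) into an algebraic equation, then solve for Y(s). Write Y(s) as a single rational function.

Y(s) = (-4*s^3 - 17*s^2 - 4*s - 16)/(s^4 + 3*s^3 + 2*s^2 + 3*s + 1)

Take the Laplace transform of both sides.
Using L{y''} = s^2 Y - s·y(0) - y'(0) and L{y'} = sY - y(0), with y(0) = -4, y'(0) = -5, the left side becomes (s^2 + 3*s + 1)Y - (-4*s - 17).
The right side is L{sin(t)} = 1/(s^2 + 1).
So (s^2 + 3*s + 1)Y = 1/(s^2 + 1) + (-4*s - 17).
Isolate Y and clear denominators.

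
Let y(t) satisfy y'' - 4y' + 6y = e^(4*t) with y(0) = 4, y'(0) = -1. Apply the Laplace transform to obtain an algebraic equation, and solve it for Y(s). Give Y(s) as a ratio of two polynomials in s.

Y(s) = (4*s^2 - 33*s + 69)/(s^3 - 8*s^2 + 22*s - 24)

Laplace-transform each side.
With L{y''} = s^2 Y - s·y(0) - y'(0) and L{y'} = sY - y(0), with y(0) = 4, y'(0) = -1: the LHS transforms to (s^2 - 4*s + 6)Y - (4*s - 17).
The right side is L{e^(4*t)} = 1/(s - 4).
So (s^2 - 4*s + 6)Y = 1/(s - 4) + (4*s - 17).
Isolate Y and clear denominators.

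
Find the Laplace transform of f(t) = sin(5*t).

L{sin(5t)} = 5/(s^2 + 25).

5/(s^2 + 25)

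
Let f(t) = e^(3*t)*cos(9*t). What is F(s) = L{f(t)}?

L{cos(9t)} = s/(s^2 + 81).
By the first shifting theorem, multiplying by e^(3t) replaces s with s - 3.

F(s) = (s - 3)/((s - 3)^2 + 81)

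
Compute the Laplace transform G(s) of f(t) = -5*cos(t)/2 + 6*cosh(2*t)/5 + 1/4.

The transform is linear, so treat each term independently.
(6/5)·[L{cosh(2t)} = s/(s^2 - 4)]; (-5/2)·[L{cos(t)} = s/(s^2 + 1)]; L{1/4} = (1/4)/s.

G(s) = -5*s/(2*(s^2 + 1)) + 6*s/(5*(s^2 - 4)) + 1/(4*s)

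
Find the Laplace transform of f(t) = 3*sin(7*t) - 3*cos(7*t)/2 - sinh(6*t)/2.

Apply the Laplace transform termwise.
(-3/2)·[L{cos(7t)} = s/(s^2 + 49)]; (-1/2)·[L{sinh(6t)} = 6/(s^2 - 36)]; (3)·[L{sin(7t)} = 7/(s^2 + 49)].

-3*s/(2*(s^2 + 49)) + 21/(s^2 + 49) - 3/(s^2 - 36)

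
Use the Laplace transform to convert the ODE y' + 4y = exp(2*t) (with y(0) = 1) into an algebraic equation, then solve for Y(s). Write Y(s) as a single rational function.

Y(s) = (s - 1)/(s^2 + 2*s - 8)

Take the Laplace transform of both sides.
The derivative rules (L{y'} = sY - y(0) = sY - 1) turn the left side into (s + 4)Y - (1).
The right side is L{exp(2*t)} = 1/(s - 2).
So (s + 4)Y = 1/(s - 2) + (1).
Solve for Y(s) and write it as one ratio of polynomials.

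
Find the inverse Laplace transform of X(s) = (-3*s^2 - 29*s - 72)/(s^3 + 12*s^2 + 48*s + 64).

-2*t^2*exp(-4*t) - 5*t*exp(-4*t) - 3*exp(-4*t)

Factor the denominator: s^3 + 12*s^2 + 48*s + 64 = (s + 4)^3.
Partial fraction decomposition gives [-3/(s + 4)] + [-5/(s + 4)^2] + [-4/(s + 4)^3].
Invert each term: -3/(s + 4) ↔ -3e^(-4t); -5/(s + 4)^2 ↔ -5t·e^(-4t); -4/(s + 4)^3 ↔ (-2)t^2·e^(-4t).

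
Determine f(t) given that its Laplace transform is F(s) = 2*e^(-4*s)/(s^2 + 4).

The factor e^(-4s) signals a time shift by c = 4 (second shifting theorem).
L{sin(2t)} = 2/(s^2 + 4), so L^-1{2/(s^2 + 4)} = sin(2*t).
Hence the inverse is u(t - 4) times that function evaluated at t - 4.

f(t) = Heaviside(t - 4)*(sin(2*t - 8))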